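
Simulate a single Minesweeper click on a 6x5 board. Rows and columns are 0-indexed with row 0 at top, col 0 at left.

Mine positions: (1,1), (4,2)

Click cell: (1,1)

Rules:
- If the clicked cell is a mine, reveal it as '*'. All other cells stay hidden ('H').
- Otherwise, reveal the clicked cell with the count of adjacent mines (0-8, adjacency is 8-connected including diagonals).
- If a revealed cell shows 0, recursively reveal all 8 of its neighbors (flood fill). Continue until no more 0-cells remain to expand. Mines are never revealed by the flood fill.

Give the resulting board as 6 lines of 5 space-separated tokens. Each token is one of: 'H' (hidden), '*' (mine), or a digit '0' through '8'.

H H H H H
H * H H H
H H H H H
H H H H H
H H H H H
H H H H H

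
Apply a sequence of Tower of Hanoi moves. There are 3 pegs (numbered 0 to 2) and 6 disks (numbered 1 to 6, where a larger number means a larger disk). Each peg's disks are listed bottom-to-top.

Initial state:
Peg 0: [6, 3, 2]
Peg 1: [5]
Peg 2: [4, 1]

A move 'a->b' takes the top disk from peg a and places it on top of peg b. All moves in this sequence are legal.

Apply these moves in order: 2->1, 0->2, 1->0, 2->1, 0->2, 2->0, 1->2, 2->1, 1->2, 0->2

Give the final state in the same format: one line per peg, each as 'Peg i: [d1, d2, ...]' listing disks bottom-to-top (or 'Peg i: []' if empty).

After move 1 (2->1):
Peg 0: [6, 3, 2]
Peg 1: [5, 1]
Peg 2: [4]

After move 2 (0->2):
Peg 0: [6, 3]
Peg 1: [5, 1]
Peg 2: [4, 2]

After move 3 (1->0):
Peg 0: [6, 3, 1]
Peg 1: [5]
Peg 2: [4, 2]

After move 4 (2->1):
Peg 0: [6, 3, 1]
Peg 1: [5, 2]
Peg 2: [4]

After move 5 (0->2):
Peg 0: [6, 3]
Peg 1: [5, 2]
Peg 2: [4, 1]

After move 6 (2->0):
Peg 0: [6, 3, 1]
Peg 1: [5, 2]
Peg 2: [4]

After move 7 (1->2):
Peg 0: [6, 3, 1]
Peg 1: [5]
Peg 2: [4, 2]

After move 8 (2->1):
Peg 0: [6, 3, 1]
Peg 1: [5, 2]
Peg 2: [4]

After move 9 (1->2):
Peg 0: [6, 3, 1]
Peg 1: [5]
Peg 2: [4, 2]

After move 10 (0->2):
Peg 0: [6, 3]
Peg 1: [5]
Peg 2: [4, 2, 1]

Answer: Peg 0: [6, 3]
Peg 1: [5]
Peg 2: [4, 2, 1]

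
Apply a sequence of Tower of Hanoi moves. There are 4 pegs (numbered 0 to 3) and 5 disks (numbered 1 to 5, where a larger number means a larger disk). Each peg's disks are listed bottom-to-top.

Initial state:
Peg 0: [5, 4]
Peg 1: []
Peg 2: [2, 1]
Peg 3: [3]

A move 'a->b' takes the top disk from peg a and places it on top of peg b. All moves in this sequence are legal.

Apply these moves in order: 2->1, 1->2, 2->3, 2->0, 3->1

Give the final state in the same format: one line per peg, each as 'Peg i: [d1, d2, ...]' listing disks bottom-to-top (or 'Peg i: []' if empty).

Answer: Peg 0: [5, 4, 2]
Peg 1: [1]
Peg 2: []
Peg 3: [3]

Derivation:
After move 1 (2->1):
Peg 0: [5, 4]
Peg 1: [1]
Peg 2: [2]
Peg 3: [3]

After move 2 (1->2):
Peg 0: [5, 4]
Peg 1: []
Peg 2: [2, 1]
Peg 3: [3]

After move 3 (2->3):
Peg 0: [5, 4]
Peg 1: []
Peg 2: [2]
Peg 3: [3, 1]

After move 4 (2->0):
Peg 0: [5, 4, 2]
Peg 1: []
Peg 2: []
Peg 3: [3, 1]

After move 5 (3->1):
Peg 0: [5, 4, 2]
Peg 1: [1]
Peg 2: []
Peg 3: [3]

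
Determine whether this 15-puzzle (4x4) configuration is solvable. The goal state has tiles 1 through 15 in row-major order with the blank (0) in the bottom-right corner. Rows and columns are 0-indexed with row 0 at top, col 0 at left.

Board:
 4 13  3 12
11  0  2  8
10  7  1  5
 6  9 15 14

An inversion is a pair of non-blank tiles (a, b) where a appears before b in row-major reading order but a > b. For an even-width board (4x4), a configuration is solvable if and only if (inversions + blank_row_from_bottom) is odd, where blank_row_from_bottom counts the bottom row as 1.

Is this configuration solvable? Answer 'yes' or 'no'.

Inversions: 47
Blank is in row 1 (0-indexed from top), which is row 3 counting from the bottom (bottom = 1).
47 + 3 = 50, which is even, so the puzzle is not solvable.

Answer: no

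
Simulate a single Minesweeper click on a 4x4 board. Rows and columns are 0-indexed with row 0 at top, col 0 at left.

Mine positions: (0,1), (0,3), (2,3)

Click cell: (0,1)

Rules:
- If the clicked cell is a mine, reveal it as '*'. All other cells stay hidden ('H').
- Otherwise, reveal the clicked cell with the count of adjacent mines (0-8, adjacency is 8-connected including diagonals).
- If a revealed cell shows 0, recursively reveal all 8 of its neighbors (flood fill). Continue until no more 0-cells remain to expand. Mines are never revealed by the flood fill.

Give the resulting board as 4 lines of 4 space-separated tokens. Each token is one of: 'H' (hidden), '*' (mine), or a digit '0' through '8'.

H * H H
H H H H
H H H H
H H H H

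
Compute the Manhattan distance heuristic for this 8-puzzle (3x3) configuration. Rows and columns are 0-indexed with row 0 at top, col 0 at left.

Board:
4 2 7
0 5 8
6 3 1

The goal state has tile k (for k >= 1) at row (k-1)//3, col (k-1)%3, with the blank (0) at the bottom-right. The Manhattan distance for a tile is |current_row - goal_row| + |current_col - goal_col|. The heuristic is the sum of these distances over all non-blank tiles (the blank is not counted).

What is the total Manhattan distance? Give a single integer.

Answer: 17

Derivation:
Tile 4: (0,0)->(1,0) = 1
Tile 2: (0,1)->(0,1) = 0
Tile 7: (0,2)->(2,0) = 4
Tile 5: (1,1)->(1,1) = 0
Tile 8: (1,2)->(2,1) = 2
Tile 6: (2,0)->(1,2) = 3
Tile 3: (2,1)->(0,2) = 3
Tile 1: (2,2)->(0,0) = 4
Sum: 1 + 0 + 4 + 0 + 2 + 3 + 3 + 4 = 17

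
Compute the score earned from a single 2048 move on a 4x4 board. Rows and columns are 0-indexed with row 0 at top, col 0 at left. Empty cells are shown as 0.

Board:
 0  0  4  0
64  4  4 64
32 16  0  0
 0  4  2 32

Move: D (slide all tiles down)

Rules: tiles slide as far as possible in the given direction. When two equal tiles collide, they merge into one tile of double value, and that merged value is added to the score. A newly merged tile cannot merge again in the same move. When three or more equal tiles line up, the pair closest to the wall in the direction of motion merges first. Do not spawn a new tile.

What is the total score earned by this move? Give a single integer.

Answer: 8

Derivation:
Slide down:
col 0: [0, 64, 32, 0] -> [0, 0, 64, 32]  score +0 (running 0)
col 1: [0, 4, 16, 4] -> [0, 4, 16, 4]  score +0 (running 0)
col 2: [4, 4, 0, 2] -> [0, 0, 8, 2]  score +8 (running 8)
col 3: [0, 64, 0, 32] -> [0, 0, 64, 32]  score +0 (running 8)
Board after move:
 0  0  0  0
 0  4  0  0
64 16  8 64
32  4  2 32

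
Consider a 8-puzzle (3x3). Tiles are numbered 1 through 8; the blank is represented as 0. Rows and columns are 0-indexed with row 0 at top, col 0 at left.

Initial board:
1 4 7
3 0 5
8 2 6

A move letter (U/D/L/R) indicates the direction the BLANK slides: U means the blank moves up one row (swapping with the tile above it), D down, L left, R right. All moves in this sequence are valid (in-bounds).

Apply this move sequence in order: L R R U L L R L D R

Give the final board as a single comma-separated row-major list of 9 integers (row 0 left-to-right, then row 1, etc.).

After move 1 (L):
1 4 7
0 3 5
8 2 6

After move 2 (R):
1 4 7
3 0 5
8 2 6

After move 3 (R):
1 4 7
3 5 0
8 2 6

After move 4 (U):
1 4 0
3 5 7
8 2 6

After move 5 (L):
1 0 4
3 5 7
8 2 6

After move 6 (L):
0 1 4
3 5 7
8 2 6

After move 7 (R):
1 0 4
3 5 7
8 2 6

After move 8 (L):
0 1 4
3 5 7
8 2 6

After move 9 (D):
3 1 4
0 5 7
8 2 6

After move 10 (R):
3 1 4
5 0 7
8 2 6

Answer: 3, 1, 4, 5, 0, 7, 8, 2, 6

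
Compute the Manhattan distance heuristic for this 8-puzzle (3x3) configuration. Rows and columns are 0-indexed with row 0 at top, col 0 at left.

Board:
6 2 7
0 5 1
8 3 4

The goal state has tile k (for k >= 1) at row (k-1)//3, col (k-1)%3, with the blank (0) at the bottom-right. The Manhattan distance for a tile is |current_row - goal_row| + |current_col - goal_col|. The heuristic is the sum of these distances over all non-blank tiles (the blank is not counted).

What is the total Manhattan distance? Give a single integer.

Tile 6: at (0,0), goal (1,2), distance |0-1|+|0-2| = 3
Tile 2: at (0,1), goal (0,1), distance |0-0|+|1-1| = 0
Tile 7: at (0,2), goal (2,0), distance |0-2|+|2-0| = 4
Tile 5: at (1,1), goal (1,1), distance |1-1|+|1-1| = 0
Tile 1: at (1,2), goal (0,0), distance |1-0|+|2-0| = 3
Tile 8: at (2,0), goal (2,1), distance |2-2|+|0-1| = 1
Tile 3: at (2,1), goal (0,2), distance |2-0|+|1-2| = 3
Tile 4: at (2,2), goal (1,0), distance |2-1|+|2-0| = 3
Sum: 3 + 0 + 4 + 0 + 3 + 1 + 3 + 3 = 17

Answer: 17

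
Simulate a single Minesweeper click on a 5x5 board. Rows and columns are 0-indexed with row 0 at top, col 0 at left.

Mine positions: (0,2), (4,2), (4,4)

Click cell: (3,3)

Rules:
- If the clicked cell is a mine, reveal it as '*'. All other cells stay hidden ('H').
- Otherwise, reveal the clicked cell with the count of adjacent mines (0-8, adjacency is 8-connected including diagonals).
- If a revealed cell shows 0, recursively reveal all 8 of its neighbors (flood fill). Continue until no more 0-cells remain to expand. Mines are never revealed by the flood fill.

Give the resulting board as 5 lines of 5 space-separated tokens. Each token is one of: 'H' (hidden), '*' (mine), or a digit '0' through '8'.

H H H H H
H H H H H
H H H H H
H H H 2 H
H H H H H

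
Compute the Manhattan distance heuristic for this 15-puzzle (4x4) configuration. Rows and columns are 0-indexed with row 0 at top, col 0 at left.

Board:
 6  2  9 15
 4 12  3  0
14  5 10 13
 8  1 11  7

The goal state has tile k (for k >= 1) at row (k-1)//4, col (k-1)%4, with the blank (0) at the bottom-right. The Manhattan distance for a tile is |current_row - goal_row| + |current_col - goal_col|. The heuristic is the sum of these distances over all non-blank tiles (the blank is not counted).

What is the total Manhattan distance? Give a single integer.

Tile 6: (0,0)->(1,1) = 2
Tile 2: (0,1)->(0,1) = 0
Tile 9: (0,2)->(2,0) = 4
Tile 15: (0,3)->(3,2) = 4
Tile 4: (1,0)->(0,3) = 4
Tile 12: (1,1)->(2,3) = 3
Tile 3: (1,2)->(0,2) = 1
Tile 14: (2,0)->(3,1) = 2
Tile 5: (2,1)->(1,0) = 2
Tile 10: (2,2)->(2,1) = 1
Tile 13: (2,3)->(3,0) = 4
Tile 8: (3,0)->(1,3) = 5
Tile 1: (3,1)->(0,0) = 4
Tile 11: (3,2)->(2,2) = 1
Tile 7: (3,3)->(1,2) = 3
Sum: 2 + 0 + 4 + 4 + 4 + 3 + 1 + 2 + 2 + 1 + 4 + 5 + 4 + 1 + 3 = 40

Answer: 40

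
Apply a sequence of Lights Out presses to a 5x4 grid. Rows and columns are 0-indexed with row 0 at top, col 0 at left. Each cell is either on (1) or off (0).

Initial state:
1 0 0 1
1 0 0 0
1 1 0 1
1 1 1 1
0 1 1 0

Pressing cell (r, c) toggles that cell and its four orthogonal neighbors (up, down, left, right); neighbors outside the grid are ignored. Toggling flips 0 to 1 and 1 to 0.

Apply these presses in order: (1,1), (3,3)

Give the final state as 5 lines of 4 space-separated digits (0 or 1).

Answer: 1 1 0 1
0 1 1 0
1 0 0 0
1 1 0 0
0 1 1 1

Derivation:
After press 1 at (1,1):
1 1 0 1
0 1 1 0
1 0 0 1
1 1 1 1
0 1 1 0

After press 2 at (3,3):
1 1 0 1
0 1 1 0
1 0 0 0
1 1 0 0
0 1 1 1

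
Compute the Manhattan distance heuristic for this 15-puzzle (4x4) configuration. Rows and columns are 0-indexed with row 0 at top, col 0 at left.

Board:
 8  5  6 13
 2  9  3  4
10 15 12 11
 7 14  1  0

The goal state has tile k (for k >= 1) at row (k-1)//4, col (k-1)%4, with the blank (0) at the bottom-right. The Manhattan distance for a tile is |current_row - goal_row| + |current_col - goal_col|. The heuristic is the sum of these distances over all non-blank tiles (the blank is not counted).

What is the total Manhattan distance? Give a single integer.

Tile 8: (0,0)->(1,3) = 4
Tile 5: (0,1)->(1,0) = 2
Tile 6: (0,2)->(1,1) = 2
Tile 13: (0,3)->(3,0) = 6
Tile 2: (1,0)->(0,1) = 2
Tile 9: (1,1)->(2,0) = 2
Tile 3: (1,2)->(0,2) = 1
Tile 4: (1,3)->(0,3) = 1
Tile 10: (2,0)->(2,1) = 1
Tile 15: (2,1)->(3,2) = 2
Tile 12: (2,2)->(2,3) = 1
Tile 11: (2,3)->(2,2) = 1
Tile 7: (3,0)->(1,2) = 4
Tile 14: (3,1)->(3,1) = 0
Tile 1: (3,2)->(0,0) = 5
Sum: 4 + 2 + 2 + 6 + 2 + 2 + 1 + 1 + 1 + 2 + 1 + 1 + 4 + 0 + 5 = 34

Answer: 34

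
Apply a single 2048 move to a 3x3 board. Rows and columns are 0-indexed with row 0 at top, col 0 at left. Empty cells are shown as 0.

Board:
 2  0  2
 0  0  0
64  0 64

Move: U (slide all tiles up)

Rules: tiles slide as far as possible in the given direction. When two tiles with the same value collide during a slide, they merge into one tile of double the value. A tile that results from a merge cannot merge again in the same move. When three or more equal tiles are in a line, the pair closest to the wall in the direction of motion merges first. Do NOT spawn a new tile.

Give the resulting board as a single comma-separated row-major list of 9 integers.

Answer: 2, 0, 2, 64, 0, 64, 0, 0, 0

Derivation:
Slide up:
col 0: [2, 0, 64] -> [2, 64, 0]
col 1: [0, 0, 0] -> [0, 0, 0]
col 2: [2, 0, 64] -> [2, 64, 0]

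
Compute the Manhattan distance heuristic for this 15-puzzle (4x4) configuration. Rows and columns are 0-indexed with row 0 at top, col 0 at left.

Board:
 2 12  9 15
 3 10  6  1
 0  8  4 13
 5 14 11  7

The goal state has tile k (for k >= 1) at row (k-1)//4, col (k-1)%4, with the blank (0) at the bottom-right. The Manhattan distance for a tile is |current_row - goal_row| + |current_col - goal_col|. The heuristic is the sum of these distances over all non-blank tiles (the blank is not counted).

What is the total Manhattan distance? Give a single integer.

Answer: 38

Derivation:
Tile 2: at (0,0), goal (0,1), distance |0-0|+|0-1| = 1
Tile 12: at (0,1), goal (2,3), distance |0-2|+|1-3| = 4
Tile 9: at (0,2), goal (2,0), distance |0-2|+|2-0| = 4
Tile 15: at (0,3), goal (3,2), distance |0-3|+|3-2| = 4
Tile 3: at (1,0), goal (0,2), distance |1-0|+|0-2| = 3
Tile 10: at (1,1), goal (2,1), distance |1-2|+|1-1| = 1
Tile 6: at (1,2), goal (1,1), distance |1-1|+|2-1| = 1
Tile 1: at (1,3), goal (0,0), distance |1-0|+|3-0| = 4
Tile 8: at (2,1), goal (1,3), distance |2-1|+|1-3| = 3
Tile 4: at (2,2), goal (0,3), distance |2-0|+|2-3| = 3
Tile 13: at (2,3), goal (3,0), distance |2-3|+|3-0| = 4
Tile 5: at (3,0), goal (1,0), distance |3-1|+|0-0| = 2
Tile 14: at (3,1), goal (3,1), distance |3-3|+|1-1| = 0
Tile 11: at (3,2), goal (2,2), distance |3-2|+|2-2| = 1
Tile 7: at (3,3), goal (1,2), distance |3-1|+|3-2| = 3
Sum: 1 + 4 + 4 + 4 + 3 + 1 + 1 + 4 + 3 + 3 + 4 + 2 + 0 + 1 + 3 = 38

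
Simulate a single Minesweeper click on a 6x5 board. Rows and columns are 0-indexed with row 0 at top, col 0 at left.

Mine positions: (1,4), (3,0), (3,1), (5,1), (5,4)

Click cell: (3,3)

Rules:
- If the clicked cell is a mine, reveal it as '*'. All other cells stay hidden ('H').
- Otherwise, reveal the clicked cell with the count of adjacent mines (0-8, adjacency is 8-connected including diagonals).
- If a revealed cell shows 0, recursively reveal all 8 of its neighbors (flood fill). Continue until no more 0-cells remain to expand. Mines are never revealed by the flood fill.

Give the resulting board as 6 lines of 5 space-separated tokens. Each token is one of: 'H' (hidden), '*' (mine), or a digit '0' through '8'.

H H H H H
H H H H H
H H 1 1 1
H H 1 0 0
H H 2 1 1
H H H H H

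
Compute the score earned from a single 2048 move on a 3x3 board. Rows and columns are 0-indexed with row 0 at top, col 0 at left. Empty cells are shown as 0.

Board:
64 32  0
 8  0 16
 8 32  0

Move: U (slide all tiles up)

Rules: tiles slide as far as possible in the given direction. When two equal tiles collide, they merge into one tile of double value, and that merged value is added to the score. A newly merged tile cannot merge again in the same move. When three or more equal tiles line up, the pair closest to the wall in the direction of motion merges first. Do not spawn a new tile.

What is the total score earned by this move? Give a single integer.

Answer: 80

Derivation:
Slide up:
col 0: [64, 8, 8] -> [64, 16, 0]  score +16 (running 16)
col 1: [32, 0, 32] -> [64, 0, 0]  score +64 (running 80)
col 2: [0, 16, 0] -> [16, 0, 0]  score +0 (running 80)
Board after move:
64 64 16
16  0  0
 0  0  0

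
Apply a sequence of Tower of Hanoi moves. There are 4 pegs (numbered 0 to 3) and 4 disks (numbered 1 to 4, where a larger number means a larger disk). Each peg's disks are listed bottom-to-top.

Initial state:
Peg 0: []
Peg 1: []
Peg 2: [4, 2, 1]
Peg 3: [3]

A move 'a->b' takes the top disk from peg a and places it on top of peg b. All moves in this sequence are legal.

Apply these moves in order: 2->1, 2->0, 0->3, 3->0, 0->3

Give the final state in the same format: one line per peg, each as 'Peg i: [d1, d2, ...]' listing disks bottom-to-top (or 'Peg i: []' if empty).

After move 1 (2->1):
Peg 0: []
Peg 1: [1]
Peg 2: [4, 2]
Peg 3: [3]

After move 2 (2->0):
Peg 0: [2]
Peg 1: [1]
Peg 2: [4]
Peg 3: [3]

After move 3 (0->3):
Peg 0: []
Peg 1: [1]
Peg 2: [4]
Peg 3: [3, 2]

After move 4 (3->0):
Peg 0: [2]
Peg 1: [1]
Peg 2: [4]
Peg 3: [3]

After move 5 (0->3):
Peg 0: []
Peg 1: [1]
Peg 2: [4]
Peg 3: [3, 2]

Answer: Peg 0: []
Peg 1: [1]
Peg 2: [4]
Peg 3: [3, 2]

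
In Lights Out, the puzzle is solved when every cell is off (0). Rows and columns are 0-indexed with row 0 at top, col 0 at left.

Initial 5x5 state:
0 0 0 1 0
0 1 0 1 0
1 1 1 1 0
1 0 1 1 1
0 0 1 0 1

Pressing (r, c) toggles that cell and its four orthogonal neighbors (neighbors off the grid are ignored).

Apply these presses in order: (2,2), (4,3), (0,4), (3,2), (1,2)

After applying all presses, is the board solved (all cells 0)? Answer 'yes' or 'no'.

After press 1 at (2,2):
0 0 0 1 0
0 1 1 1 0
1 0 0 0 0
1 0 0 1 1
0 0 1 0 1

After press 2 at (4,3):
0 0 0 1 0
0 1 1 1 0
1 0 0 0 0
1 0 0 0 1
0 0 0 1 0

After press 3 at (0,4):
0 0 0 0 1
0 1 1 1 1
1 0 0 0 0
1 0 0 0 1
0 0 0 1 0

After press 4 at (3,2):
0 0 0 0 1
0 1 1 1 1
1 0 1 0 0
1 1 1 1 1
0 0 1 1 0

After press 5 at (1,2):
0 0 1 0 1
0 0 0 0 1
1 0 0 0 0
1 1 1 1 1
0 0 1 1 0

Lights still on: 11

Answer: no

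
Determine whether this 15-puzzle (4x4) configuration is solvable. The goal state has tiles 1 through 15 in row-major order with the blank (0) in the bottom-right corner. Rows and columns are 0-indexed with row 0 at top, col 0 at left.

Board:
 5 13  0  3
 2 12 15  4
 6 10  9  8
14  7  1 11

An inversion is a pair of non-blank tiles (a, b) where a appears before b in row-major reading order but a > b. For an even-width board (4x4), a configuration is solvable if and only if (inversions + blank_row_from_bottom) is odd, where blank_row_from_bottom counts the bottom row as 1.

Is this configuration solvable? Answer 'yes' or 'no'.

Inversions: 50
Blank is in row 0 (0-indexed from top), which is row 4 counting from the bottom (bottom = 1).
50 + 4 = 54, which is even, so the puzzle is not solvable.

Answer: no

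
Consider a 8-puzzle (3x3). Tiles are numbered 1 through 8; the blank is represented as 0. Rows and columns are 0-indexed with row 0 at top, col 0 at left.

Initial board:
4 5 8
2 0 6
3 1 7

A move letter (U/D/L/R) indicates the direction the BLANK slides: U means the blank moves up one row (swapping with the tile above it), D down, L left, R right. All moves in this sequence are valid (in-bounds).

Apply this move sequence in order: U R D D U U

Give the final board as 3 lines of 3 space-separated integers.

After move 1 (U):
4 0 8
2 5 6
3 1 7

After move 2 (R):
4 8 0
2 5 6
3 1 7

After move 3 (D):
4 8 6
2 5 0
3 1 7

After move 4 (D):
4 8 6
2 5 7
3 1 0

After move 5 (U):
4 8 6
2 5 0
3 1 7

After move 6 (U):
4 8 0
2 5 6
3 1 7

Answer: 4 8 0
2 5 6
3 1 7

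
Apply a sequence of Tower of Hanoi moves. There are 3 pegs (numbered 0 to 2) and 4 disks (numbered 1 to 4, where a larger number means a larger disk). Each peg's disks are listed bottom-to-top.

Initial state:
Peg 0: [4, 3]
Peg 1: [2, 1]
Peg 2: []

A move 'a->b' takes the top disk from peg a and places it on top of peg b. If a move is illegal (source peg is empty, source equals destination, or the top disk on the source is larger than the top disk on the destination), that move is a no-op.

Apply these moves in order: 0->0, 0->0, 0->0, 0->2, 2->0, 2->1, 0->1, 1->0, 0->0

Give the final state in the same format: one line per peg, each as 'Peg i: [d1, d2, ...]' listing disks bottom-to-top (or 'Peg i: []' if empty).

Answer: Peg 0: [4, 3, 1]
Peg 1: [2]
Peg 2: []

Derivation:
After move 1 (0->0):
Peg 0: [4, 3]
Peg 1: [2, 1]
Peg 2: []

After move 2 (0->0):
Peg 0: [4, 3]
Peg 1: [2, 1]
Peg 2: []

After move 3 (0->0):
Peg 0: [4, 3]
Peg 1: [2, 1]
Peg 2: []

After move 4 (0->2):
Peg 0: [4]
Peg 1: [2, 1]
Peg 2: [3]

After move 5 (2->0):
Peg 0: [4, 3]
Peg 1: [2, 1]
Peg 2: []

After move 6 (2->1):
Peg 0: [4, 3]
Peg 1: [2, 1]
Peg 2: []

After move 7 (0->1):
Peg 0: [4, 3]
Peg 1: [2, 1]
Peg 2: []

After move 8 (1->0):
Peg 0: [4, 3, 1]
Peg 1: [2]
Peg 2: []

After move 9 (0->0):
Peg 0: [4, 3, 1]
Peg 1: [2]
Peg 2: []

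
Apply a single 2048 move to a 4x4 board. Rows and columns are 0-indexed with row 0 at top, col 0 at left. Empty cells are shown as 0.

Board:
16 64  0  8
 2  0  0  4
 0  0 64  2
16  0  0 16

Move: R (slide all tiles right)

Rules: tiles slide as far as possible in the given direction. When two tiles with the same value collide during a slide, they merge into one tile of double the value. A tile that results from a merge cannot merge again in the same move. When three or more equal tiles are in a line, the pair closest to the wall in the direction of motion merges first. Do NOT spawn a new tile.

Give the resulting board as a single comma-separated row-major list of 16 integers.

Slide right:
row 0: [16, 64, 0, 8] -> [0, 16, 64, 8]
row 1: [2, 0, 0, 4] -> [0, 0, 2, 4]
row 2: [0, 0, 64, 2] -> [0, 0, 64, 2]
row 3: [16, 0, 0, 16] -> [0, 0, 0, 32]

Answer: 0, 16, 64, 8, 0, 0, 2, 4, 0, 0, 64, 2, 0, 0, 0, 32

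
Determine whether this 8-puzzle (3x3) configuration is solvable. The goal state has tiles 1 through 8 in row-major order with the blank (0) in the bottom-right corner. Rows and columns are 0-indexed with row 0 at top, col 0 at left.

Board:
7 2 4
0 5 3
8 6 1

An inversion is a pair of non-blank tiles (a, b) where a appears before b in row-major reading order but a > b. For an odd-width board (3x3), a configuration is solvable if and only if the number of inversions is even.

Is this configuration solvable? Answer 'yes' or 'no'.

Inversions (pairs i<j in row-major order where tile[i] > tile[j] > 0): 15
15 is odd, so the puzzle is not solvable.

Answer: no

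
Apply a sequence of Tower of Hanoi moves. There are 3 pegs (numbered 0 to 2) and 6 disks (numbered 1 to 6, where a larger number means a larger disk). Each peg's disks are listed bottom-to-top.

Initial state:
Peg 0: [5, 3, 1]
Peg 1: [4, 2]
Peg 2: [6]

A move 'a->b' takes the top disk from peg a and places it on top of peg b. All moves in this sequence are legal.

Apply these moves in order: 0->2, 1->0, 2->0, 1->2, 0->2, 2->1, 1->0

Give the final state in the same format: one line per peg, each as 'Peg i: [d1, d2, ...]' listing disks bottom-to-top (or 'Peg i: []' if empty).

Answer: Peg 0: [5, 3, 2, 1]
Peg 1: []
Peg 2: [6, 4]

Derivation:
After move 1 (0->2):
Peg 0: [5, 3]
Peg 1: [4, 2]
Peg 2: [6, 1]

After move 2 (1->0):
Peg 0: [5, 3, 2]
Peg 1: [4]
Peg 2: [6, 1]

After move 3 (2->0):
Peg 0: [5, 3, 2, 1]
Peg 1: [4]
Peg 2: [6]

After move 4 (1->2):
Peg 0: [5, 3, 2, 1]
Peg 1: []
Peg 2: [6, 4]

After move 5 (0->2):
Peg 0: [5, 3, 2]
Peg 1: []
Peg 2: [6, 4, 1]

After move 6 (2->1):
Peg 0: [5, 3, 2]
Peg 1: [1]
Peg 2: [6, 4]

After move 7 (1->0):
Peg 0: [5, 3, 2, 1]
Peg 1: []
Peg 2: [6, 4]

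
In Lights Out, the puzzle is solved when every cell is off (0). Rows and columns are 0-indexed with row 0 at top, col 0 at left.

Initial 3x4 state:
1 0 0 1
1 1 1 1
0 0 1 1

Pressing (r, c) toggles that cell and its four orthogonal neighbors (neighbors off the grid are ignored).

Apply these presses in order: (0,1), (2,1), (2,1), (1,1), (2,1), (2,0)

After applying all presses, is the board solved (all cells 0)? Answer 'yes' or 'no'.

Answer: no

Derivation:
After press 1 at (0,1):
0 1 1 1
1 0 1 1
0 0 1 1

After press 2 at (2,1):
0 1 1 1
1 1 1 1
1 1 0 1

After press 3 at (2,1):
0 1 1 1
1 0 1 1
0 0 1 1

After press 4 at (1,1):
0 0 1 1
0 1 0 1
0 1 1 1

After press 5 at (2,1):
0 0 1 1
0 0 0 1
1 0 0 1

After press 6 at (2,0):
0 0 1 1
1 0 0 1
0 1 0 1

Lights still on: 6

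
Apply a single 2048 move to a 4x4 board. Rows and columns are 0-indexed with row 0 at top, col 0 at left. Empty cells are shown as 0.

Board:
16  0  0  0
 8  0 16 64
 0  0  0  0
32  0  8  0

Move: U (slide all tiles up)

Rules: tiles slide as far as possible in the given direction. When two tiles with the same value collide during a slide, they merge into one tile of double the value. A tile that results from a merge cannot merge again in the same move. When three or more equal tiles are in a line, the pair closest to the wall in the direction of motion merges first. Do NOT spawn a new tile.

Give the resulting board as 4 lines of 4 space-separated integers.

Answer: 16  0 16 64
 8  0  8  0
32  0  0  0
 0  0  0  0

Derivation:
Slide up:
col 0: [16, 8, 0, 32] -> [16, 8, 32, 0]
col 1: [0, 0, 0, 0] -> [0, 0, 0, 0]
col 2: [0, 16, 0, 8] -> [16, 8, 0, 0]
col 3: [0, 64, 0, 0] -> [64, 0, 0, 0]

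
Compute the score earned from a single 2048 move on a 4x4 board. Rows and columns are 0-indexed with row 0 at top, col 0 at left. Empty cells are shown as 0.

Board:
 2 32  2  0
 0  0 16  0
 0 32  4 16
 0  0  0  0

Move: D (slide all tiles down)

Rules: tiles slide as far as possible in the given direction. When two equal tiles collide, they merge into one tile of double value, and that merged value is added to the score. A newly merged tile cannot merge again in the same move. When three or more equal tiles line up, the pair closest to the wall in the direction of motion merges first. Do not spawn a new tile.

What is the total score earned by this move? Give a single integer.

Slide down:
col 0: [2, 0, 0, 0] -> [0, 0, 0, 2]  score +0 (running 0)
col 1: [32, 0, 32, 0] -> [0, 0, 0, 64]  score +64 (running 64)
col 2: [2, 16, 4, 0] -> [0, 2, 16, 4]  score +0 (running 64)
col 3: [0, 0, 16, 0] -> [0, 0, 0, 16]  score +0 (running 64)
Board after move:
 0  0  0  0
 0  0  2  0
 0  0 16  0
 2 64  4 16

Answer: 64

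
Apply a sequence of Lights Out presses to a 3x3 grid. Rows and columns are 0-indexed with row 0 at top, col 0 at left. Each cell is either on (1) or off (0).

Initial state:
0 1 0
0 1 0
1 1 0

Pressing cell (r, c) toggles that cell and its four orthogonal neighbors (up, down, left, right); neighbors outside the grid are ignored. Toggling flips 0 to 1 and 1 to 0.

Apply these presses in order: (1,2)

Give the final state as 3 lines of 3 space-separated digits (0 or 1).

Answer: 0 1 1
0 0 1
1 1 1

Derivation:
After press 1 at (1,2):
0 1 1
0 0 1
1 1 1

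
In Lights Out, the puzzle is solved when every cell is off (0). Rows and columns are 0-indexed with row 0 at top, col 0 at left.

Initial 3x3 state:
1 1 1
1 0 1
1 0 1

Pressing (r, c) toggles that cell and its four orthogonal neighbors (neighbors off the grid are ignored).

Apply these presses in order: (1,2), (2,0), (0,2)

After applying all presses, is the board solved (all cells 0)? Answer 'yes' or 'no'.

Answer: no

Derivation:
After press 1 at (1,2):
1 1 0
1 1 0
1 0 0

After press 2 at (2,0):
1 1 0
0 1 0
0 1 0

After press 3 at (0,2):
1 0 1
0 1 1
0 1 0

Lights still on: 5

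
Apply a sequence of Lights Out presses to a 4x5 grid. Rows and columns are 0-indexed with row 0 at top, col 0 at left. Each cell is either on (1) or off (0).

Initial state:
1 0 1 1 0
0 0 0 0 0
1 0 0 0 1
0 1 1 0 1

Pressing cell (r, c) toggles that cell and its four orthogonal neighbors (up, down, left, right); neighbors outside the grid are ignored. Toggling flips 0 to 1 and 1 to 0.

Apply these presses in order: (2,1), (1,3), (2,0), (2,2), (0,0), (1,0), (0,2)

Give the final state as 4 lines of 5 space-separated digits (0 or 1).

After press 1 at (2,1):
1 0 1 1 0
0 1 0 0 0
0 1 1 0 1
0 0 1 0 1

After press 2 at (1,3):
1 0 1 0 0
0 1 1 1 1
0 1 1 1 1
0 0 1 0 1

After press 3 at (2,0):
1 0 1 0 0
1 1 1 1 1
1 0 1 1 1
1 0 1 0 1

After press 4 at (2,2):
1 0 1 0 0
1 1 0 1 1
1 1 0 0 1
1 0 0 0 1

After press 5 at (0,0):
0 1 1 0 0
0 1 0 1 1
1 1 0 0 1
1 0 0 0 1

After press 6 at (1,0):
1 1 1 0 0
1 0 0 1 1
0 1 0 0 1
1 0 0 0 1

After press 7 at (0,2):
1 0 0 1 0
1 0 1 1 1
0 1 0 0 1
1 0 0 0 1

Answer: 1 0 0 1 0
1 0 1 1 1
0 1 0 0 1
1 0 0 0 1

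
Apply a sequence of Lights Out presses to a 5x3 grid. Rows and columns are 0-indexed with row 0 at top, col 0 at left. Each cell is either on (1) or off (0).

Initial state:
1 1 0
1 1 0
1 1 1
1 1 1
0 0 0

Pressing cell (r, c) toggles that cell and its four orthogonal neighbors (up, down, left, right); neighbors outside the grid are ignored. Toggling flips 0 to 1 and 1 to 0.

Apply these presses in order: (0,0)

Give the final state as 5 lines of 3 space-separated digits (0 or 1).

After press 1 at (0,0):
0 0 0
0 1 0
1 1 1
1 1 1
0 0 0

Answer: 0 0 0
0 1 0
1 1 1
1 1 1
0 0 0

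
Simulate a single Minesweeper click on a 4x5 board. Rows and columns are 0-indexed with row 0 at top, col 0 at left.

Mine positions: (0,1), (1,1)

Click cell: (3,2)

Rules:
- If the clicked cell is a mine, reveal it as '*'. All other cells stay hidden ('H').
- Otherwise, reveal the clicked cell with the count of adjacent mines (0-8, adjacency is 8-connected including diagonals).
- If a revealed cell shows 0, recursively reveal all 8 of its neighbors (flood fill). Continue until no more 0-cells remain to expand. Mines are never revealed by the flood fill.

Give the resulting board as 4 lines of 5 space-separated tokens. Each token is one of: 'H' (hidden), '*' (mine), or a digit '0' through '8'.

H H 2 0 0
H H 2 0 0
1 1 1 0 0
0 0 0 0 0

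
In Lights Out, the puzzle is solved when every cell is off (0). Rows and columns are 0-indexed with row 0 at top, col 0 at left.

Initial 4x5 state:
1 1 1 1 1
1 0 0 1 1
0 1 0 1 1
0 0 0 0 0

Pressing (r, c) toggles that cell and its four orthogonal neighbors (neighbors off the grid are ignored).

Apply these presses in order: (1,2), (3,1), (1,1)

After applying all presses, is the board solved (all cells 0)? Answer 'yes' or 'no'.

After press 1 at (1,2):
1 1 0 1 1
1 1 1 0 1
0 1 1 1 1
0 0 0 0 0

After press 2 at (3,1):
1 1 0 1 1
1 1 1 0 1
0 0 1 1 1
1 1 1 0 0

After press 3 at (1,1):
1 0 0 1 1
0 0 0 0 1
0 1 1 1 1
1 1 1 0 0

Lights still on: 11

Answer: no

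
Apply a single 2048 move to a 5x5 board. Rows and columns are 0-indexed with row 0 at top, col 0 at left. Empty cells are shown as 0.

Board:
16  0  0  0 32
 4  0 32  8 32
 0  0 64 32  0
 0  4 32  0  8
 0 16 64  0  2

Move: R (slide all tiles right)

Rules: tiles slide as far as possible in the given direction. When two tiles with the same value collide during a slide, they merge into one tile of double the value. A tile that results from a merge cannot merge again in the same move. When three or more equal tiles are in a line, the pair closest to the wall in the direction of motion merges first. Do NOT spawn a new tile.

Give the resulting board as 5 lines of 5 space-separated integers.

Slide right:
row 0: [16, 0, 0, 0, 32] -> [0, 0, 0, 16, 32]
row 1: [4, 0, 32, 8, 32] -> [0, 4, 32, 8, 32]
row 2: [0, 0, 64, 32, 0] -> [0, 0, 0, 64, 32]
row 3: [0, 4, 32, 0, 8] -> [0, 0, 4, 32, 8]
row 4: [0, 16, 64, 0, 2] -> [0, 0, 16, 64, 2]

Answer:  0  0  0 16 32
 0  4 32  8 32
 0  0  0 64 32
 0  0  4 32  8
 0  0 16 64  2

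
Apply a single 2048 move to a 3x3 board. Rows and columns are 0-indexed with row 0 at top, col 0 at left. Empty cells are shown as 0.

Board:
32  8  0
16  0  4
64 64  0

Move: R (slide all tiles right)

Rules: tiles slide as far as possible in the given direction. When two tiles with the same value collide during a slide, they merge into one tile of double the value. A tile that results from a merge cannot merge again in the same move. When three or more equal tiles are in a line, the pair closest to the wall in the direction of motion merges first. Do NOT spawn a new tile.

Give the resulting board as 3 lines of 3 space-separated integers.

Answer:   0  32   8
  0  16   4
  0   0 128

Derivation:
Slide right:
row 0: [32, 8, 0] -> [0, 32, 8]
row 1: [16, 0, 4] -> [0, 16, 4]
row 2: [64, 64, 0] -> [0, 0, 128]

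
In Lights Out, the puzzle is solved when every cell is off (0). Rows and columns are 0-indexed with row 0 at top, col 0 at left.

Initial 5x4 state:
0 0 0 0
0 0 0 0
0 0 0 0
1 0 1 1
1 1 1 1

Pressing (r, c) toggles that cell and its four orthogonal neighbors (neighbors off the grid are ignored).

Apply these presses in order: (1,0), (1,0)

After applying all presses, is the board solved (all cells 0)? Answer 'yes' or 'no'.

Answer: no

Derivation:
After press 1 at (1,0):
1 0 0 0
1 1 0 0
1 0 0 0
1 0 1 1
1 1 1 1

After press 2 at (1,0):
0 0 0 0
0 0 0 0
0 0 0 0
1 0 1 1
1 1 1 1

Lights still on: 7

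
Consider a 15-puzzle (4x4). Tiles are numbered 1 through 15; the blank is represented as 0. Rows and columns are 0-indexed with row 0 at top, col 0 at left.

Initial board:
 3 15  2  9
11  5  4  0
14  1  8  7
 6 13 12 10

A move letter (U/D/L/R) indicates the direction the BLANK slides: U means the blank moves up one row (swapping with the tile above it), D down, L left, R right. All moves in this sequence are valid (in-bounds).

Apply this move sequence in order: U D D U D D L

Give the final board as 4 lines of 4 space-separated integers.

After move 1 (U):
 3 15  2  0
11  5  4  9
14  1  8  7
 6 13 12 10

After move 2 (D):
 3 15  2  9
11  5  4  0
14  1  8  7
 6 13 12 10

After move 3 (D):
 3 15  2  9
11  5  4  7
14  1  8  0
 6 13 12 10

After move 4 (U):
 3 15  2  9
11  5  4  0
14  1  8  7
 6 13 12 10

After move 5 (D):
 3 15  2  9
11  5  4  7
14  1  8  0
 6 13 12 10

After move 6 (D):
 3 15  2  9
11  5  4  7
14  1  8 10
 6 13 12  0

After move 7 (L):
 3 15  2  9
11  5  4  7
14  1  8 10
 6 13  0 12

Answer:  3 15  2  9
11  5  4  7
14  1  8 10
 6 13  0 12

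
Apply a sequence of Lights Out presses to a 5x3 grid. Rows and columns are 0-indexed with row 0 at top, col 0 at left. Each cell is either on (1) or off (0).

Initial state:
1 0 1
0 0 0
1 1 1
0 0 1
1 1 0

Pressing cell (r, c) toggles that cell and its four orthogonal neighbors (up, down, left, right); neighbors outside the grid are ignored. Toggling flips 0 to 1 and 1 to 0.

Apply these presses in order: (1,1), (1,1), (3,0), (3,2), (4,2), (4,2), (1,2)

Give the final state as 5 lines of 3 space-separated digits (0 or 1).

After press 1 at (1,1):
1 1 1
1 1 1
1 0 1
0 0 1
1 1 0

After press 2 at (1,1):
1 0 1
0 0 0
1 1 1
0 0 1
1 1 0

After press 3 at (3,0):
1 0 1
0 0 0
0 1 1
1 1 1
0 1 0

After press 4 at (3,2):
1 0 1
0 0 0
0 1 0
1 0 0
0 1 1

After press 5 at (4,2):
1 0 1
0 0 0
0 1 0
1 0 1
0 0 0

After press 6 at (4,2):
1 0 1
0 0 0
0 1 0
1 0 0
0 1 1

After press 7 at (1,2):
1 0 0
0 1 1
0 1 1
1 0 0
0 1 1

Answer: 1 0 0
0 1 1
0 1 1
1 0 0
0 1 1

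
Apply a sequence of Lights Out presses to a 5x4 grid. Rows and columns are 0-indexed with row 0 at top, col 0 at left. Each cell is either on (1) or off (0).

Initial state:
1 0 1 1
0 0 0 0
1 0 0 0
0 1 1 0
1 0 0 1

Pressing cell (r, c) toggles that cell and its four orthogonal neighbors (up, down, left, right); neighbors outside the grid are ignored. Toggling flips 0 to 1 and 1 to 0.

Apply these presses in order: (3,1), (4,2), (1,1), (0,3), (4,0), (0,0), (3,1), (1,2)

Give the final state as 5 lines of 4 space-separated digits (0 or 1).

After press 1 at (3,1):
1 0 1 1
0 0 0 0
1 1 0 0
1 0 0 0
1 1 0 1

After press 2 at (4,2):
1 0 1 1
0 0 0 0
1 1 0 0
1 0 1 0
1 0 1 0

After press 3 at (1,1):
1 1 1 1
1 1 1 0
1 0 0 0
1 0 1 0
1 0 1 0

After press 4 at (0,3):
1 1 0 0
1 1 1 1
1 0 0 0
1 0 1 0
1 0 1 0

After press 5 at (4,0):
1 1 0 0
1 1 1 1
1 0 0 0
0 0 1 0
0 1 1 0

After press 6 at (0,0):
0 0 0 0
0 1 1 1
1 0 0 0
0 0 1 0
0 1 1 0

After press 7 at (3,1):
0 0 0 0
0 1 1 1
1 1 0 0
1 1 0 0
0 0 1 0

After press 8 at (1,2):
0 0 1 0
0 0 0 0
1 1 1 0
1 1 0 0
0 0 1 0

Answer: 0 0 1 0
0 0 0 0
1 1 1 0
1 1 0 0
0 0 1 0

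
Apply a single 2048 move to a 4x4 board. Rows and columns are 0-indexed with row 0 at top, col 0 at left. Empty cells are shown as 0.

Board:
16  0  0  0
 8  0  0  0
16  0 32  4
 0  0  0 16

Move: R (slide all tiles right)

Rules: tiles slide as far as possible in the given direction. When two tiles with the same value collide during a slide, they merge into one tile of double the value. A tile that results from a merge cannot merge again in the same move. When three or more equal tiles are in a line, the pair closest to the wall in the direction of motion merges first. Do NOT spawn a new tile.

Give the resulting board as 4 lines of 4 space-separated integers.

Slide right:
row 0: [16, 0, 0, 0] -> [0, 0, 0, 16]
row 1: [8, 0, 0, 0] -> [0, 0, 0, 8]
row 2: [16, 0, 32, 4] -> [0, 16, 32, 4]
row 3: [0, 0, 0, 16] -> [0, 0, 0, 16]

Answer:  0  0  0 16
 0  0  0  8
 0 16 32  4
 0  0  0 16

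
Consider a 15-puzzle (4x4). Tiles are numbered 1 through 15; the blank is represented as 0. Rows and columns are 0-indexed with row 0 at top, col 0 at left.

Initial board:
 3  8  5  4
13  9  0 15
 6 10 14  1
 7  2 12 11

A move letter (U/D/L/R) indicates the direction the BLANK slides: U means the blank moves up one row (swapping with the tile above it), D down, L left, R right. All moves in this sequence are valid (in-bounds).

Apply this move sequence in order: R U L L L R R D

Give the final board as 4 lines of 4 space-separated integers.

Answer:  3  8 15  5
13  9  0  4
 6 10 14  1
 7  2 12 11

Derivation:
After move 1 (R):
 3  8  5  4
13  9 15  0
 6 10 14  1
 7  2 12 11

After move 2 (U):
 3  8  5  0
13  9 15  4
 6 10 14  1
 7  2 12 11

After move 3 (L):
 3  8  0  5
13  9 15  4
 6 10 14  1
 7  2 12 11

After move 4 (L):
 3  0  8  5
13  9 15  4
 6 10 14  1
 7  2 12 11

After move 5 (L):
 0  3  8  5
13  9 15  4
 6 10 14  1
 7  2 12 11

After move 6 (R):
 3  0  8  5
13  9 15  4
 6 10 14  1
 7  2 12 11

After move 7 (R):
 3  8  0  5
13  9 15  4
 6 10 14  1
 7  2 12 11

After move 8 (D):
 3  8 15  5
13  9  0  4
 6 10 14  1
 7  2 12 11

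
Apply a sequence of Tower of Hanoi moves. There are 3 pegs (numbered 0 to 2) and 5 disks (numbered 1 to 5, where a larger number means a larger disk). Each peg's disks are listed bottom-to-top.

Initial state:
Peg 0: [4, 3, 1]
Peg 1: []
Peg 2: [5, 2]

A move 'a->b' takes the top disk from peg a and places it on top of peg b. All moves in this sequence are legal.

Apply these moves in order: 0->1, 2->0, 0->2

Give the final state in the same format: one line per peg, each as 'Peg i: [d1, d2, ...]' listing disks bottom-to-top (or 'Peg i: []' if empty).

Answer: Peg 0: [4, 3]
Peg 1: [1]
Peg 2: [5, 2]

Derivation:
After move 1 (0->1):
Peg 0: [4, 3]
Peg 1: [1]
Peg 2: [5, 2]

After move 2 (2->0):
Peg 0: [4, 3, 2]
Peg 1: [1]
Peg 2: [5]

After move 3 (0->2):
Peg 0: [4, 3]
Peg 1: [1]
Peg 2: [5, 2]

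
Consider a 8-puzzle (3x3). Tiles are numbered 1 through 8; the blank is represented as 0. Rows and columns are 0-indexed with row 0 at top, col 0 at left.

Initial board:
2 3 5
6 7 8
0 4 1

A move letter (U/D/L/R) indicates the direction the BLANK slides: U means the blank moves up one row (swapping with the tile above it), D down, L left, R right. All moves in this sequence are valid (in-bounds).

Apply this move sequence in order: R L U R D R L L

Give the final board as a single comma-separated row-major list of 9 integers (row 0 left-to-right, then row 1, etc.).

After move 1 (R):
2 3 5
6 7 8
4 0 1

After move 2 (L):
2 3 5
6 7 8
0 4 1

After move 3 (U):
2 3 5
0 7 8
6 4 1

After move 4 (R):
2 3 5
7 0 8
6 4 1

After move 5 (D):
2 3 5
7 4 8
6 0 1

After move 6 (R):
2 3 5
7 4 8
6 1 0

After move 7 (L):
2 3 5
7 4 8
6 0 1

After move 8 (L):
2 3 5
7 4 8
0 6 1

Answer: 2, 3, 5, 7, 4, 8, 0, 6, 1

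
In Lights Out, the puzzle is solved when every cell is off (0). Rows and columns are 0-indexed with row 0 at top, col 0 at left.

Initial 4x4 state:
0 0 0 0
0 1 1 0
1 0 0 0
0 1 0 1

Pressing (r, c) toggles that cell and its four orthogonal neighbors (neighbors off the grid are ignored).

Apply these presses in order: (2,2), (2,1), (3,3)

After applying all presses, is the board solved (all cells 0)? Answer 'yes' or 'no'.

After press 1 at (2,2):
0 0 0 0
0 1 0 0
1 1 1 1
0 1 1 1

After press 2 at (2,1):
0 0 0 0
0 0 0 0
0 0 0 1
0 0 1 1

After press 3 at (3,3):
0 0 0 0
0 0 0 0
0 0 0 0
0 0 0 0

Lights still on: 0

Answer: yes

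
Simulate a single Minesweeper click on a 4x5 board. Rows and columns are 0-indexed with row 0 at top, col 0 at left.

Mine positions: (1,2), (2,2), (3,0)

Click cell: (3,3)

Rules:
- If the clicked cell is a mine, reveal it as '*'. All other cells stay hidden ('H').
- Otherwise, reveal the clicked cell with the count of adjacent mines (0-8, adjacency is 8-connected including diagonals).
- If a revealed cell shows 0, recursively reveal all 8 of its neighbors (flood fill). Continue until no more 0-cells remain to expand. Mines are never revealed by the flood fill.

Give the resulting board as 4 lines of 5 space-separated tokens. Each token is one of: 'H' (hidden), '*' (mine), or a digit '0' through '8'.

H H H H H
H H H H H
H H H H H
H H H 1 H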